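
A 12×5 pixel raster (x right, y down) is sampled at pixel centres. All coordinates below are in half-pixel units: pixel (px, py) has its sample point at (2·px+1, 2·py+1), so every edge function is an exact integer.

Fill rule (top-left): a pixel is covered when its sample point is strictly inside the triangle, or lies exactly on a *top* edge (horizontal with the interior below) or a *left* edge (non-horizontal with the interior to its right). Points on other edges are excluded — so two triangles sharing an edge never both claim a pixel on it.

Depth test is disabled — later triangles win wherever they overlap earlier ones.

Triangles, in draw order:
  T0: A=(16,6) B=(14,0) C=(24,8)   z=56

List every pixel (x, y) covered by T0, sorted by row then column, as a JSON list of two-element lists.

T0:
  2·area = 44
  edge (16, 6)→(14, 0): d=(-2,-6) top-left  bias=+0
  edge (14, 0)→(24, 8): d=(10,8) right/bottom  bias=-1
  edge (24, 8)→(16, 6): d=(-8,-2) top-left  bias=+0
    (7,0)@(15, 1): e=[4,2,38] → █
    (8,0)@(17, 1): e=[16,-14,42] → ·
    (7,1)@(15, 3): e=[0,22,22] → █  [on edge]
    (8,1)@(17, 3): e=[12,6,26] → █
    (9,1)@(19, 3): e=[24,-10,30] → ·
    (7,2)@(15, 5): e=[-4,42,6] → ·
    (8,2)@(17, 5): e=[8,26,10] → █
    (9,2)@(19, 5): e=[20,10,14] → █
    (10,2)@(21, 5): e=[32,-6,18] → ·
    (8,3)@(17, 7): e=[4,46,-6] → ·
    (9,3)@(19, 7): e=[16,30,-2] → ·
    (10,3)@(21, 7): e=[28,14,2] → █
    (8,4)@(17, 9): e=[0,66,-22] → ·  [on edge]
  covered (6 px):
    · · · · · · · █ · · · ·
    · · · · · · · █ █ · · ·
    · · · · · · · · █ █ · ·
    · · · · · · · · · · █ ·
    · · · · · · · · · · · ·

Answer: [[7,0],[7,1],[8,1],[8,2],[9,2],[10,3]]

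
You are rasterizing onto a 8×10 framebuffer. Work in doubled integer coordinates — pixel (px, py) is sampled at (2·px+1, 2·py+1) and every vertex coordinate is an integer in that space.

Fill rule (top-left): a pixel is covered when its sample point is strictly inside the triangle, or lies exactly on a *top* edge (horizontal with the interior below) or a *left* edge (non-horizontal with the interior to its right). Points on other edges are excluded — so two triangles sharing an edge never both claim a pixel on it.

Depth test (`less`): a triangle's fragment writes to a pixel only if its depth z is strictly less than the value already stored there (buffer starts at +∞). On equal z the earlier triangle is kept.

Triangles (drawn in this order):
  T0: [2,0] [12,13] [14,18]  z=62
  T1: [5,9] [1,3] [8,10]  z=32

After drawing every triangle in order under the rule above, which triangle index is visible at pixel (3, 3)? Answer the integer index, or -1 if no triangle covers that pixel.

T0:
  2·area = 24
  edge (2, 0)→(12, 13): d=(10,13) right/bottom  bias=-1
  edge (12, 13)→(14, 18): d=(2,5) right/bottom  bias=-1
  edge (14, 18)→(2, 0): d=(-12,-18) top-left  bias=+0
    (3,3)@(7, 7): e=[5,13,6] → █
    (4,3)@(9, 7): e=[-21,3,42] → ·
    (3,4)@(7, 9): e=[25,17,-18] → ·
    (5,6)@(11, 13): e=[13,5,6] → █
    (6,6)@(13, 13): e=[-13,-5,42] → ·
    (5,7)@(11, 15): e=[33,9,-18] → ·
  covered (2 px):
    · · · · · · · ·
    · · · · · · · ·
    · · · · · · · ·
    · · · █ · · · ·
    · · · · · · · ·
    · · · · · · · ·
    · · · · · █ · ·
    · · · · · · · ·
    · · · · · · · ·
    · · · · · · · ·
T1:
  2·area = 14
  edge (5, 9)→(1, 3): d=(-4,-6) top-left  bias=+0
  edge (1, 3)→(8, 10): d=(7,7) right/bottom  bias=-1
  edge (8, 10)→(5, 9): d=(-3,-1) top-left  bias=+0
    (0,1)@(1, 3): e=[0,0,14] → ·  [on edge]
    (1,2)@(3, 5): e=[4,0,10] → ·  [on edge]
    (2,3)@(5, 7): e=[8,0,6] → ·  [on edge]
    (2,4)@(5, 9): e=[0,14,0] → █  [on edge]
    (3,4)@(7, 9): e=[12,0,2] → ·  [on edge]
    (2,5)@(5, 11): e=[-8,28,-6] → ·
    (4,5)@(9, 11): e=[16,0,-2] → ·  [on edge]
    (5,5)@(11, 11): e=[28,-14,0] → ·  [on edge]
    (5,6)@(11, 13): e=[20,0,-6] → ·  [on edge]
    (4,7)@(9, 15): e=[0,28,-14] → ·  [on edge]
    (6,7)@(13, 15): e=[24,0,-10] → ·  [on edge]
    (7,8)@(15, 17): e=[28,0,-14] → ·  [on edge]
  covered (1 px):
    · · · · · · · ·
    · · · · · · · ·
    · · · · · · · ·
    · · · · · · · ·
    · · █ · · · · ·
    · · · · · · · ·
    · · · · · · · ·
    · · · · · · · ·
    · · · · · · · ·
    · · · · · · · ·

Z-buffer (winner per pixel, '.' = empty):
  . . . . . . . .
  . . . . . . . .
  . . . . . . . .
  . . . 0 . . . .
  . . 1 . . . . .
  . . . . . . . .
  . . . . . 0 . .
  . . . . . . . .
  . . . . . . . .
  . . . . . . . .

Answer: 0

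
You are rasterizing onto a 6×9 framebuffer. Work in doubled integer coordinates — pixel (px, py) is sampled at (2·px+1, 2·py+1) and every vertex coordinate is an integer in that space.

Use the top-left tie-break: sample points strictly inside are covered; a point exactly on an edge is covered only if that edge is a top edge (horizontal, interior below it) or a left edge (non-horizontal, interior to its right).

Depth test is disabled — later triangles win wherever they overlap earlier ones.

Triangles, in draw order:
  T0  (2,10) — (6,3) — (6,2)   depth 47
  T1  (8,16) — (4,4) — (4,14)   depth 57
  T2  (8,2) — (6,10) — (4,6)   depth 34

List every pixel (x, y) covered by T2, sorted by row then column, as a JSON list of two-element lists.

T0:
  2·area = 4  (B↔C swapped to make it positive)
  edge (2, 10)→(6, 2): d=(4,-8) top-left  bias=+0
  edge (6, 2)→(6, 3): d=(0,1) right/bottom  bias=-1
  edge (6, 3)→(2, 10): d=(-4,7) right/bottom  bias=-1
  covered (0 px):
    · · · · · ·
    · · · · · ·
    · · · · · ·
    · · · · · ·
    · · · · · ·
    · · · · · ·
    · · · · · ·
    · · · · · ·
    · · · · · ·
T1:
  2·area = 40  (B↔C swapped to make it positive)
  edge (8, 16)→(4, 14): d=(-4,-2) top-left  bias=+0
  edge (4, 14)→(4, 4): d=(0,-10) top-left  bias=+0
  edge (4, 4)→(8, 16): d=(4,12) right/bottom  bias=-1
    (1,0)@(3, 1): e=[50,-10,0] → ·  [on edge]
    (2,3)@(5, 7): e=[30,10,0] → ·  [on edge]
    (2,4)@(5, 9): e=[22,10,8] → #
    (3,4)@(7, 9): e=[26,30,-16] → ·
    (2,5)@(5, 11): e=[14,10,16] → #
    (3,5)@(7, 11): e=[18,30,-8] → ·
    (2,6)@(5, 13): e=[6,10,24] → #
    (3,6)@(7, 13): e=[10,30,0] → ·  [on edge]
    (2,7)@(5, 15): e=[-2,10,32] → ·
    (3,7)@(7, 15): e=[2,30,8] → #
    (4,7)@(9, 15): e=[6,50,-16] → ·
    (3,8)@(7, 17): e=[-6,30,16] → ·
  covered (4 px):
    · · · · · ·
    · · · · · ·
    · · · · · ·
    · · · · · ·
    · · # · · ·
    · · # · · ·
    · · # · · ·
    · · · # · ·
    · · · · · ·
T2:
  2·area = 24
  edge (8, 2)→(6, 10): d=(-2,8) right/bottom  bias=-1
  edge (6, 10)→(4, 6): d=(-2,-4) top-left  bias=+0
  edge (4, 6)→(8, 2): d=(4,-4) top-left  bias=+0
    (4,0)@(9, 1): e=[-6,30,0] → ·  [on edge]
    (3,1)@(7, 3): e=[6,18,0] → #  [on edge]
    (4,1)@(9, 3): e=[-10,26,8] → ·
    (2,2)@(5, 5): e=[18,6,0] → #  [on edge]
    (4,2)@(9, 5): e=[-14,22,16] → ·
    (1,3)@(3, 7): e=[30,-6,0] → ·  [on edge]
    (2,3)@(5, 7): e=[14,2,8] → #
    (3,3)@(7, 7): e=[-2,10,16] → ·
    (0,4)@(1, 9): e=[42,-18,0] → ·  [on edge]
    (2,4)@(5, 9): e=[10,-2,16] → ·
  covered (4 px):
    · · · · · ·
    · · · # · ·
    · · # # · ·
    · · # · · ·
    · · · · · ·
    · · · · · ·
    · · · · · ·
    · · · · · ·
    · · · · · ·

Answer: [[3,1],[2,2],[3,2],[2,3]]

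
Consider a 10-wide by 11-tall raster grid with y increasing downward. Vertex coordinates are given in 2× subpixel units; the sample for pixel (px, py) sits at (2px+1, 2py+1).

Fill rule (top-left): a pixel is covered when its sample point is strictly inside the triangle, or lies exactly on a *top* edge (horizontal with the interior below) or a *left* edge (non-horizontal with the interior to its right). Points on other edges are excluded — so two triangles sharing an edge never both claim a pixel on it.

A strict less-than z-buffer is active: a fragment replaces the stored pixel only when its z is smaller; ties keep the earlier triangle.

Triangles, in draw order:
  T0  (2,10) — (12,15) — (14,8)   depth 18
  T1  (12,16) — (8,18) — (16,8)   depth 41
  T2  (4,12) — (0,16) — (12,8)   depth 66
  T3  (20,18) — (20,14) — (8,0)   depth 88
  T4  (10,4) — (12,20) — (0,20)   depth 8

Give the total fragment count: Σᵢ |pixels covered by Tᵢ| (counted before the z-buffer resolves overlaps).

T0:
  2·area = 80  (B↔C swapped to make it positive)
  edge (2, 10)→(14, 8): d=(12,-2) top-left  bias=+0
  edge (14, 8)→(12, 15): d=(-2,7) right/bottom  bias=-1
  edge (12, 15)→(2, 10): d=(-10,-5) top-left  bias=+0
    (4,4)@(9, 9): e=[2,33,45] → █
    (5,4)@(11, 9): e=[6,19,55] → █
    (6,4)@(13, 9): e=[10,5,65] → █
    (7,4)@(15, 9): e=[14,-9,75] → ·
    (2,5)@(5, 11): e=[18,57,5] → █
    (3,5)@(7, 11): e=[22,43,15] → █
    (7,5)@(15, 11): e=[38,-13,55] → ·
    (2,6)@(5, 13): e=[42,53,-15] → ·
    (3,6)@(7, 13): e=[46,39,-5] → ·
    (4,6)@(9, 13): e=[50,25,5] → █
    (6,6)@(13, 13): e=[58,-3,25] → ·
    (4,7)@(9, 15): e=[74,21,-15] → ·
  covered (10 px):
    · · · · · · · · · ·
    · · · · · · · · · ·
    · · · · · · · · · ·
    · · · · · · · · · ·
    · · · · █ █ █ · · ·
    · · █ █ █ █ █ · · ·
    · · · · █ █ · · · ·
    · · · · · · · · · ·
    · · · · · · · · · ·
    · · · · · · · · · ·
    · · · · · · · · · ·
T1:
  2·area = 24
  edge (12, 16)→(8, 18): d=(-4,2) right/bottom  bias=-1
  edge (8, 18)→(16, 8): d=(8,-10) top-left  bias=+0
  edge (16, 8)→(12, 16): d=(-4,8) right/bottom  bias=-1
    (6,6)@(13, 13): e=[10,10,4] → █
    (7,6)@(15, 13): e=[6,30,-12] → ·
    (5,7)@(11, 15): e=[6,6,12] → █
    (6,7)@(13, 15): e=[2,26,-4] → ·
    (4,8)@(9, 17): e=[2,2,20] → █
    (5,8)@(11, 17): e=[-2,22,4] → ·
    (4,9)@(9, 19): e=[-6,18,12] → ·
  covered (3 px):
    · · · · · · · · · ·
    · · · · · · · · · ·
    · · · · · · · · · ·
    · · · · · · · · · ·
    · · · · · · · · · ·
    · · · · · · · · · ·
    · · · · · · █ · · ·
    · · · · · █ · · · ·
    · · · · █ · · · · ·
    · · · · · · · · · ·
    · · · · · · · · · ·
T2:
  2·area = 16  (B↔C swapped to make it positive)
  edge (4, 12)→(12, 8): d=(8,-4) top-left  bias=+0
  edge (12, 8)→(0, 16): d=(-12,8) right/bottom  bias=-1
  edge (0, 16)→(4, 12): d=(4,-4) top-left  bias=+0
    (7,0)@(15, 1): e=[-44,60,0] → ·  [on edge]
    (6,1)@(13, 3): e=[-36,52,0] → ·  [on edge]
    (5,2)@(11, 5): e=[-28,44,0] → ·  [on edge]
    (4,3)@(9, 7): e=[-20,36,0] → ·  [on edge]
    (3,4)@(7, 9): e=[-12,28,0] → ·  [on edge]
    (2,5)@(5, 11): e=[-4,20,0] → ·  [on edge]
    (3,5)@(7, 11): e=[4,4,8] → █
    (4,5)@(9, 11): e=[12,-12,16] → ·
    (1,6)@(3, 13): e=[4,12,0] → █  [on edge]
    (2,6)@(5, 13): e=[12,-4,8] → ·
    (3,6)@(7, 13): e=[20,-20,16] → ·
    (0,7)@(1, 15): e=[12,4,0] → █  [on edge]
  covered (3 px):
    · · · · · · · · · ·
    · · · · · · · · · ·
    · · · · · · · · · ·
    · · · · · · · · · ·
    · · · · · · · · · ·
    · · · █ · · · · · ·
    · █ · · · · · · · ·
    █ · · · · · · · · ·
    · · · · · · · · · ·
    · · · · · · · · · ·
    · · · · · · · · · ·
T3:
  2·area = 48  (B↔C swapped to make it positive)
  edge (20, 18)→(8, 0): d=(-12,-18) top-left  bias=+0
  edge (8, 0)→(20, 14): d=(12,14) right/bottom  bias=-1
  edge (20, 14)→(20, 18): d=(0,4) right/bottom  bias=-1
    (6,3)@(13, 7): e=[6,14,28] → █
    (7,3)@(15, 7): e=[42,-14,20] → ·
    (6,4)@(13, 9): e=[-18,38,28] → ·
    (7,4)@(15, 9): e=[18,10,20] → █
    (8,4)@(17, 9): e=[54,-18,12] → ·
    (7,5)@(15, 11): e=[-6,34,20] → ·
    (8,5)@(17, 11): e=[30,6,12] → █
    (9,5)@(19, 11): e=[66,-22,4] → ·
    (8,6)@(17, 13): e=[6,30,12] → █
    (9,6)@(19, 13): e=[42,2,4] → █
    (8,7)@(17, 15): e=[-18,54,12] → ·
    (9,7)@(19, 15): e=[18,26,4] → █
  covered (6 px):
    · · · · · · · · · ·
    · · · · · · · · · ·
    · · · · · · · · · ·
    · · · · · · █ · · ·
    · · · · · · · █ · ·
    · · · · · · · · █ ·
    · · · · · · · · █ █
    · · · · · · · · · █
    · · · · · · · · · ·
    · · · · · · · · · ·
    · · · · · · · · · ·
T4:
  2·area = 192
  edge (10, 4)→(12, 20): d=(2,16) right/bottom  bias=-1
  edge (12, 20)→(0, 20): d=(-12,0) right/bottom  bias=-1
  edge (0, 20)→(10, 4): d=(10,-16) top-left  bias=+0
    (4,3)@(9, 7): e=[22,156,14] → █
    (5,3)@(11, 7): e=[-10,156,46] → ·
    (3,4)@(7, 9): e=[58,132,2] → █
    (5,4)@(11, 9): e=[-6,132,66] → ·
    (3,5)@(7, 11): e=[62,108,22] → █
    (5,5)@(11, 11): e=[-2,108,86] → ·
    (2,6)@(5, 13): e=[98,84,10] → █
    (5,6)@(11, 13): e=[2,84,106] → █
    (6,6)@(13, 13): e=[-30,84,138] → ·
    (2,7)@(5, 15): e=[102,60,30] → █
    (6,7)@(13, 15): e=[-26,60,158] → ·
    (1,8)@(3, 17): e=[138,36,18] → █
  covered (24 px):
    · · · · · · · · · ·
    · · · · · · · · · ·
    · · · · · · · · · ·
    · · · · █ · · · · ·
    · · · █ █ · · · · ·
    · · · █ █ · · · · ·
    · · █ █ █ █ · · · ·
    · · █ █ █ █ · · · ·
    · █ █ █ █ █ · · · ·
    █ █ █ █ █ █ · · · ·
    · · · · · · · · · ·

Result: 46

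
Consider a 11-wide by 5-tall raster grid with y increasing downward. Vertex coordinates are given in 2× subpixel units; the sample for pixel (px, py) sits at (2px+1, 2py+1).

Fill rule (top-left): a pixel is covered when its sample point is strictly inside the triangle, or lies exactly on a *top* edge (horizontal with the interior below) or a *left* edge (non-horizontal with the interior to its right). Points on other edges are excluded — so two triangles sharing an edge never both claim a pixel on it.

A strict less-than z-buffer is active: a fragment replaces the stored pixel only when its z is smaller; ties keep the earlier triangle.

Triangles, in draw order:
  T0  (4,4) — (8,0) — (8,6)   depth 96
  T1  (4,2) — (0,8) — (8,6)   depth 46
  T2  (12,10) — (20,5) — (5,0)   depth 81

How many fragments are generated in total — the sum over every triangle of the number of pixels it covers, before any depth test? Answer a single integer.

T0:
  2·area = 24
  edge (4, 4)→(8, 0): d=(4,-4) top-left  bias=+0
  edge (8, 0)→(8, 6): d=(0,6) right/bottom  bias=-1
  edge (8, 6)→(4, 4): d=(-4,-2) top-left  bias=+0
    (3,0)@(7, 1): e=[0,6,18] → █  [on edge]
    (4,0)@(9, 1): e=[8,-6,22] → ·
    (2,1)@(5, 3): e=[0,18,6] → █  [on edge]
    (4,1)@(9, 3): e=[16,-6,14] → ·
    (1,2)@(3, 5): e=[0,30,-6] → ·  [on edge]
    (2,2)@(5, 5): e=[8,18,-2] → ·
    (3,2)@(7, 5): e=[16,6,2] → █
    (4,2)@(9, 5): e=[24,-6,6] → ·
    (0,3)@(1, 7): e=[0,42,-18] → ·  [on edge]
    (3,3)@(7, 7): e=[24,6,-6] → ·
  covered (4 px):
    · · · █ · · · · · · ·
    · · █ █ · · · · · · ·
    · · · █ · · · · · · ·
    · · · · · · · · · · ·
    · · · · · · · · · · ·
T1:
  2·area = 40  (B↔C swapped to make it positive)
  edge (4, 2)→(8, 6): d=(4,4) right/bottom  bias=-1
  edge (8, 6)→(0, 8): d=(-8,2) right/bottom  bias=-1
  edge (0, 8)→(4, 2): d=(4,-6) top-left  bias=+0
    (1,0)@(3, 1): e=[0,50,-10] → ·  [on edge]
    (2,1)@(5, 3): e=[0,30,10] → ·  [on edge]
    (1,2)@(3, 5): e=[16,18,6] → █
    (2,2)@(5, 5): e=[8,14,18] → █
    (3,2)@(7, 5): e=[0,10,30] → ·  [on edge]
    (0,3)@(1, 7): e=[32,6,2] → █
    (2,3)@(5, 7): e=[16,-2,26] → ·
    (4,3)@(9, 7): e=[0,-10,50] → ·  [on edge]
    (0,4)@(1, 9): e=[40,-10,10] → ·
    (1,4)@(3, 9): e=[32,-14,22] → ·
    (5,4)@(11, 9): e=[0,-30,70] → ·  [on edge]
  covered (4 px):
    · · · · · · · · · · ·
    · · · · · · · · · · ·
    · █ █ · · · · · · · ·
    █ █ · · · · · · · · ·
    · · · · · · · · · · ·
T2:
  2·area = 115  (B↔C swapped to make it positive)
  edge (12, 10)→(5, 0): d=(-7,-10) top-left  bias=+0
  edge (5, 0)→(20, 5): d=(15,5) right/bottom  bias=-1
  edge (20, 5)→(12, 10): d=(-8,5) right/bottom  bias=-1
    (3,0)@(7, 1): e=[13,5,97] → █
    (4,0)@(9, 1): e=[33,-5,87] → ·
    (3,1)@(7, 3): e=[-1,35,81] → ·
    (4,1)@(9, 3): e=[19,25,71] → █
    (5,1)@(11, 3): e=[39,15,61] → █
    (6,1)@(13, 3): e=[59,5,51] → █
    (7,1)@(15, 3): e=[79,-5,41] → ·
    (4,2)@(9, 5): e=[5,55,55] → █
    (7,2)@(15, 5): e=[65,25,25] → █
    (8,2)@(17, 5): e=[85,15,15] → █
    (9,2)@(19, 5): e=[105,5,5] → █
    (10,2)@(21, 5): e=[125,-5,-5] → ·
  covered (14 px):
    · · · █ · · · · · · ·
    · · · · █ █ █ · · · ·
    · · · · █ █ █ █ █ █ ·
    · · · · · █ █ █ · · ·
    · · · · · · █ · · · ·

Result: 22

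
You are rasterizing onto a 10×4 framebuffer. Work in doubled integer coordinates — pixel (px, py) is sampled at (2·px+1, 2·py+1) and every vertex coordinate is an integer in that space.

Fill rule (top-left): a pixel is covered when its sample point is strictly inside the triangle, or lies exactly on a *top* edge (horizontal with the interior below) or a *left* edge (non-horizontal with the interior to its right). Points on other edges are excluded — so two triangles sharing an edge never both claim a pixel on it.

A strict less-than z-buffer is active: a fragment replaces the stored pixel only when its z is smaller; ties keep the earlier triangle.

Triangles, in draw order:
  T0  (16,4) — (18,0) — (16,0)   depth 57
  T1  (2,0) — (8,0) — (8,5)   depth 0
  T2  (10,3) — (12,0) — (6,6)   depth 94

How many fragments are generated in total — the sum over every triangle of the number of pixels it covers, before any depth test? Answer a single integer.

T0:
  2·area = 8  (B↔C swapped to make it positive)
  edge (16, 4)→(16, 0): d=(0,-4) top-left  bias=+0
  edge (16, 0)→(18, 0): d=(2,0) top-left  bias=+0
  edge (18, 0)→(16, 4): d=(-2,4) right/bottom  bias=-1
    (8,0)@(17, 1): e=[4,2,2] → #
    (9,0)@(19, 1): e=[12,2,-6] → ·
    (8,1)@(17, 3): e=[4,6,-2] → ·
  covered (1 px):
    · · · · · · · · # ·
    · · · · · · · · · ·
    · · · · · · · · · ·
    · · · · · · · · · ·
T1:
  2·area = 30
  edge (2, 0)→(8, 0): d=(6,0) top-left  bias=+0
  edge (8, 0)→(8, 5): d=(0,5) right/bottom  bias=-1
  edge (8, 5)→(2, 0): d=(-6,-5) top-left  bias=+0
    (2,0)@(5, 1): e=[6,15,9] → #
    (3,0)@(7, 1): e=[6,5,19] → #
    (4,0)@(9, 1): e=[6,-5,29] → ·
    (2,1)@(5, 3): e=[18,15,-3] → ·
    (3,1)@(7, 3): e=[18,5,7] → #
    (4,1)@(9, 3): e=[18,-5,17] → ·
    (3,2)@(7, 5): e=[30,5,-5] → ·
  covered (3 px):
    · · # # · · · · · ·
    · · · # · · · · · ·
    · · · · · · · · · ·
    · · · · · · · · · ·
T2:
  2·area = 6  (B↔C swapped to make it positive)
  edge (10, 3)→(6, 6): d=(-4,3) right/bottom  bias=-1
  edge (6, 6)→(12, 0): d=(6,-6) top-left  bias=+0
  edge (12, 0)→(10, 3): d=(-2,3) right/bottom  bias=-1
    (5,0)@(11, 1): e=[5,0,1] → #  [on edge]
    (6,0)@(13, 1): e=[-1,12,-5] → ·
    (4,1)@(9, 3): e=[3,0,3] → #  [on edge]
    (5,1)@(11, 3): e=[-3,12,-3] → ·
    (3,2)@(7, 5): e=[1,0,5] → #  [on edge]
    (4,2)@(9, 5): e=[-5,12,-1] → ·
    (2,3)@(5, 7): e=[-1,0,7] → ·  [on edge]
    (3,3)@(7, 7): e=[-7,12,1] → ·
  covered (3 px):
    · · · · · # · · · ·
    · · · · # · · · · ·
    · · · # · · · · · ·
    · · · · · · · · · ·

Final: 7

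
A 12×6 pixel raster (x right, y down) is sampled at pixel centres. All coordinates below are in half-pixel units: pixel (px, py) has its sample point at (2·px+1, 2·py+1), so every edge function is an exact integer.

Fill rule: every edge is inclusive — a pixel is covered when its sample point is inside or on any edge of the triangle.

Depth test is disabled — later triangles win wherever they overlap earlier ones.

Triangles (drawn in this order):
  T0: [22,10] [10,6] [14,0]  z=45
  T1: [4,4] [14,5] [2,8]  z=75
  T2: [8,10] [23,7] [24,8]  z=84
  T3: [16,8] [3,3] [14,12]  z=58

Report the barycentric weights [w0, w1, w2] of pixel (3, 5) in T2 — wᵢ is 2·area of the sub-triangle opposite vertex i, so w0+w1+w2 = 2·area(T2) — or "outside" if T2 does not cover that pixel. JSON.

T0:
  2·area = 88
  edge (22, 10)→(10, 6): d=(-12,-4) inclusive
  edge (10, 6)→(14, 0): d=(4,-6) inclusive
  edge (14, 0)→(22, 10): d=(8,10) inclusive
    (0,1)@(1, 3): e=[0,-66,154] → ·  [on edge]
    (6,1)@(13, 3): e=[48,6,34] → █
    (7,1)@(15, 3): e=[56,18,14] → █
    (8,1)@(17, 3): e=[64,30,-6] → ·
    (3,2)@(7, 5): e=[0,-22,110] → ·  [on edge]
    (5,2)@(11, 5): e=[16,2,70] → █
    (8,2)@(17, 5): e=[40,38,10] → █
    (9,2)@(19, 5): e=[48,50,-10] → ·
    (5,3)@(11, 7): e=[-8,10,86] → ·
    (6,3)@(13, 7): e=[0,22,66] → █  [on edge]
    (9,3)@(19, 7): e=[24,58,6] → █
    (10,3)@(21, 7): e=[32,70,-14] → ·
    (9,4)@(19, 9): e=[0,66,22] → █  [on edge]
  covered (12 px):
    · · · · · · · · · · · ·
    · · · · · · █ █ · · · ·
    · · · · · █ █ █ █ · · ·
    · · · · · · █ █ █ █ · ·
    · · · · · · · · · █ █ ·
    · · · · · · · · · · · ·
T1:
  2·area = 42
  edge (4, 4)→(14, 5): d=(10,1) inclusive
  edge (14, 5)→(2, 8): d=(-12,3) inclusive
  edge (2, 8)→(4, 4): d=(2,-4) inclusive
    (2,2)@(5, 5): e=[9,27,6] → █
    (3,2)@(7, 5): e=[7,21,14] → █
    (4,2)@(9, 5): e=[5,15,22] → █
    (5,2)@(11, 5): e=[3,9,30] → █
    (6,2)@(13, 5): e=[1,3,38] → █
    (7,2)@(15, 5): e=[-1,-3,46] → ·
    (1,3)@(3, 7): e=[31,9,2] → █
    (3,3)@(7, 7): e=[27,-3,18] → ·
    (4,3)@(9, 7): e=[25,-9,26] → ·
    (5,3)@(11, 7): e=[23,-15,34] → ·
    (6,3)@(13, 7): e=[21,-21,42] → ·
    (1,4)@(3, 9): e=[51,-15,6] → ·
  covered (7 px):
    · · · · · · · · · · · ·
    · · · · · · · · · · · ·
    · · █ █ █ █ █ · · · · ·
    · █ █ · · · · · · · · ·
    · · · · · · · · · · · ·
    · · · · · · · · · · · ·
T2:
  2·area = 18
  edge (8, 10)→(23, 7): d=(15,-3) inclusive
  edge (23, 7)→(24, 8): d=(1,1) inclusive
  edge (24, 8)→(8, 10): d=(-16,2) inclusive
    (8,0)@(17, 1): e=[-108,0,126] → ·  [on edge]
    (9,1)@(19, 3): e=[-72,0,90] → ·  [on edge]
    (10,2)@(21, 5): e=[-36,0,54] → ·  [on edge]
    (11,3)@(23, 7): e=[0,0,18] → █  [on edge]
    (6,4)@(13, 9): e=[0,12,6] → █  [on edge]
    (7,4)@(15, 9): e=[6,10,2] → █
    (8,4)@(17, 9): e=[12,8,-2] → ·
    (11,4)@(23, 9): e=[30,2,-14] → ·
    (1,5)@(3, 11): e=[0,24,-6] → ·  [on edge]
    (6,5)@(13, 11): e=[30,14,-26] → ·
    (7,5)@(15, 11): e=[36,12,-30] → ·
  covered (3 px):
    · · · · · · · · · · · ·
    · · · · · · · · · · · ·
    · · · · · · · · · · · ·
    · · · · · · · · · · · █
    · · · · · · █ █ · · · ·
    · · · · · · · · · · · ·
T3:
  2·area = 62  (B↔C swapped to make it positive)
  edge (16, 8)→(14, 12): d=(-2,4) inclusive
  edge (14, 12)→(3, 3): d=(-11,-9) inclusive
  edge (3, 3)→(16, 8): d=(13,5) inclusive
    (1,1)@(3, 3): e=[62,0,0] → █  [on edge]
    (2,1)@(5, 3): e=[54,18,-10] → ·
    (1,2)@(3, 5): e=[58,-22,26] → ·
    (3,2)@(7, 5): e=[42,14,6] → █
    (4,2)@(9, 5): e=[34,32,-4] → ·
    (3,3)@(7, 7): e=[38,-8,32] → ·
    (4,3)@(9, 7): e=[30,10,22] → █
    (5,3)@(11, 7): e=[22,28,12] → █
    (6,3)@(13, 7): e=[14,46,2] → █
    (7,3)@(15, 7): e=[6,64,-8] → ·
    (4,4)@(9, 9): e=[26,-12,48] → ·
    (5,4)@(11, 9): e=[18,6,38] → █
  covered (9 px):
    · · · · · · · · · · · ·
    · █ · · · · · · · · · ·
    · · · █ · · · · · · · ·
    · · · · █ █ █ · · · · ·
    · · · · · █ █ █ · · · ·
    · · · · · · █ · · · · ·

Answer: "outside"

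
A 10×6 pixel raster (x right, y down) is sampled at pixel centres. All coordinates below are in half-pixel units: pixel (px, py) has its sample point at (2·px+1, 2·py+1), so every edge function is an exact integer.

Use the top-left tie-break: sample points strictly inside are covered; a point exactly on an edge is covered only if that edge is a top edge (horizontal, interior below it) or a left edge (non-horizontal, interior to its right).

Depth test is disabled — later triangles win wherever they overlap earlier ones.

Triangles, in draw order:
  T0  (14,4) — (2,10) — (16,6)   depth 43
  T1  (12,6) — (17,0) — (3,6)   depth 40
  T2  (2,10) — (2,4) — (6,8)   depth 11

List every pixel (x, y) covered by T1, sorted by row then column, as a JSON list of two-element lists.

T0:
  2·area = 36  (B↔C swapped to make it positive)
  edge (14, 4)→(16, 6): d=(2,2) right/bottom  bias=-1
  edge (16, 6)→(2, 10): d=(-14,4) right/bottom  bias=-1
  edge (2, 10)→(14, 4): d=(12,-6) top-left  bias=+0
    (5,0)@(11, 1): e=[0,90,-54] → ·  [on edge]
    (6,1)@(13, 3): e=[0,54,-18] → ·  [on edge]
    (6,2)@(13, 5): e=[4,26,6] → #
    (7,2)@(15, 5): e=[0,18,18] → ·  [on edge]
    (4,3)@(9, 7): e=[16,14,6] → #
    (5,3)@(11, 7): e=[12,6,18] → #
    (6,3)@(13, 7): e=[8,-2,30] → ·
    (8,3)@(17, 7): e=[0,-18,54] → ·  [on edge]
    (2,4)@(5, 9): e=[28,2,6] → #
    (3,4)@(7, 9): e=[24,-6,18] → ·
    (4,4)@(9, 9): e=[20,-14,30] → ·
    (5,4)@(11, 9): e=[16,-22,42] → ·
    (9,4)@(19, 9): e=[0,-54,90] → ·  [on edge]
  covered (4 px):
    · · · · · · · · · ·
    · · · · · · · · · ·
    · · · · · · # · · ·
    · · · · # # · · · ·
    · · # · · · · · · ·
    · · · · · · · · · ·
T1:
  2·area = 54  (B↔C swapped to make it positive)
  edge (12, 6)→(3, 6): d=(-9,0) right/bottom  bias=-1
  edge (3, 6)→(17, 0): d=(14,-6) top-left  bias=+0
  edge (17, 0)→(12, 6): d=(-5,6) right/bottom  bias=-1
    (7,0)@(15, 1): e=[45,2,7] → #
    (8,0)@(17, 1): e=[45,14,-5] → ·
    (5,1)@(11, 3): e=[27,6,21] → #
    (6,1)@(13, 3): e=[27,18,9] → #
    (7,1)@(15, 3): e=[27,30,-3] → ·
    (3,2)@(7, 5): e=[9,10,35] → #
    (4,2)@(9, 5): e=[9,22,23] → #
    (6,2)@(13, 5): e=[9,46,-1] → ·
    (3,3)@(7, 7): e=[-9,38,25] → ·
    (4,3)@(9, 7): e=[-9,50,13] → ·
    (5,3)@(11, 7): e=[-9,62,1] → ·
  covered (6 px):
    · · · · · · · # · ·
    · · · · · # # · · ·
    · · · # # # · · · ·
    · · · · · · · · · ·
    · · · · · · · · · ·
    · · · · · · · · · ·
T2:
  2·area = 24
  edge (2, 10)→(2, 4): d=(0,-6) top-left  bias=+0
  edge (2, 4)→(6, 8): d=(4,4) right/bottom  bias=-1
  edge (6, 8)→(2, 10): d=(-4,2) right/bottom  bias=-1
    (0,1)@(1, 3): e=[-6,0,30] → ·  [on edge]
    (1,2)@(3, 5): e=[6,0,18] → ·  [on edge]
    (1,3)@(3, 7): e=[6,8,10] → #
    (2,3)@(5, 7): e=[18,0,6] → ·  [on edge]
    (1,4)@(3, 9): e=[6,16,2] → #
    (2,4)@(5, 9): e=[18,8,-2] → ·
    (3,4)@(7, 9): e=[30,0,-6] → ·  [on edge]
    (1,5)@(3, 11): e=[6,24,-6] → ·
    (4,5)@(9, 11): e=[42,0,-18] → ·  [on edge]
  covered (2 px):
    · · · · · · · · · ·
    · · · · · · · · · ·
    · · · · · · · · · ·
    · # · · · · · · · ·
    · # · · · · · · · ·
    · · · · · · · · · ·

Answer: [[7,0],[5,1],[6,1],[3,2],[4,2],[5,2]]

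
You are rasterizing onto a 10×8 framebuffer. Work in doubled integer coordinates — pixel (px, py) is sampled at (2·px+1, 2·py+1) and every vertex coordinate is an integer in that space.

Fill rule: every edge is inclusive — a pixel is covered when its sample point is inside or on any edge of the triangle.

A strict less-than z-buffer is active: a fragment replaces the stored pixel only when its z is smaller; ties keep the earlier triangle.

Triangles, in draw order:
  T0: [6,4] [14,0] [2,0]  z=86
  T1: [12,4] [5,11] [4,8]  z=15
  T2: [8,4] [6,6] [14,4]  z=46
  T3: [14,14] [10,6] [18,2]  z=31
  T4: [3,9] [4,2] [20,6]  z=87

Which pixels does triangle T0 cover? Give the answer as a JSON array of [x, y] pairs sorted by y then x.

T0:
  2·area = 48  (B↔C swapped to make it positive)
  edge (6, 4)→(2, 0): d=(-4,-4) inclusive
  edge (2, 0)→(14, 0): d=(12,0) inclusive
  edge (14, 0)→(6, 4): d=(-8,4) inclusive
    (1,0)@(3, 1): e=[0,12,36] → X  [on edge]
    (2,0)@(5, 1): e=[8,12,28] → X
    (3,0)@(7, 1): e=[16,12,20] → X
    (4,0)@(9, 1): e=[24,12,12] → X
    (5,0)@(11, 1): e=[32,12,4] → X
    (6,0)@(13, 1): e=[40,12,-4] → .
    (1,1)@(3, 3): e=[-8,36,20] → .
    (2,1)@(5, 3): e=[0,36,12] → X  [on edge]
    (4,1)@(9, 3): e=[16,36,-4] → .
    (5,1)@(11, 3): e=[24,36,-12] → .
    (2,2)@(5, 5): e=[-8,60,-4] → .
    (3,2)@(7, 5): e=[0,60,-12] → .  [on edge]
    (4,3)@(9, 7): e=[0,84,-36] → .  [on edge]
    (5,4)@(11, 9): e=[0,108,-60] → .  [on edge]
    (6,5)@(13, 11): e=[0,132,-84] → .  [on edge]
    (7,6)@(15, 13): e=[0,156,-108] → .  [on edge]
    (8,7)@(17, 15): e=[0,180,-132] → .  [on edge]
  covered (7 px):
    . X X X X X . . . .
    . . X X . . . . . .
    . . . . . . . . . .
    . . . . . . . . . .
    . . . . . . . . . .
    . . . . . . . . . .
    . . . . . . . . . .
    . . . . . . . . . .
T1:
  2·area = 28
  edge (12, 4)→(5, 11): d=(-7,7) inclusive
  edge (5, 11)→(4, 8): d=(-1,-3) inclusive
  edge (4, 8)→(12, 4): d=(8,-4) inclusive
    (7,0)@(15, 1): e=[0,40,-12] → .  [on edge]
    (6,1)@(13, 3): e=[0,32,-4] → .  [on edge]
    (1,2)@(3, 5): e=[56,0,-28] → .  [on edge]
    (5,2)@(11, 5): e=[0,24,4] → X  [on edge]
    (6,2)@(13, 5): e=[-14,30,12] → .
    (3,3)@(7, 7): e=[14,10,4] → X
    (4,3)@(9, 7): e=[0,16,12] → X  [on edge]
    (5,3)@(11, 7): e=[-14,22,20] → .
    (2,4)@(5, 9): e=[14,2,12] → X
    (3,4)@(7, 9): e=[0,8,20] → X  [on edge]
    (4,4)@(9, 9): e=[-14,14,28] → .
    (2,5)@(5, 11): e=[0,0,28] → X  [on edge]
    (1,6)@(3, 13): e=[0,-8,36] → .  [on edge]
    (0,7)@(1, 15): e=[0,-16,44] → .  [on edge]
  covered (6 px):
    . . . . . . . . . .
    . . . . . . . . . .
    . . . . . X . . . .
    . . . X X . . . . .
    . . X X . . . . . .
    . . X . . . . . . .
    . . . . . . . . . .
    . . . . . . . . . .
T2:
  2·area = 12  (B↔C swapped to make it positive)
  edge (8, 4)→(14, 4): d=(6,0) inclusive
  edge (14, 4)→(6, 6): d=(-8,2) inclusive
  edge (6, 6)→(8, 4): d=(2,-2) inclusive
    (5,0)@(11, 1): e=[-18,30,0] → .  [on edge]
    (4,1)@(9, 3): e=[-6,18,0] → .  [on edge]
    (3,2)@(7, 5): e=[6,6,0] → X  [on edge]
    (4,2)@(9, 5): e=[6,2,4] → X
    (5,2)@(11, 5): e=[6,-2,8] → .
    (2,3)@(5, 7): e=[18,-6,0] → .  [on edge]
    (3,3)@(7, 7): e=[18,-10,4] → .
    (4,3)@(9, 7): e=[18,-14,8] → .
    (1,4)@(3, 9): e=[30,-18,0] → .  [on edge]
    (0,5)@(1, 11): e=[42,-30,0] → .  [on edge]
  covered (2 px):
    . . . . . . . . . .
    . . . . . . . . . .
    . . . X X . . . . .
    . . . . . . . . . .
    . . . . . . . . . .
    . . . . . . . . . .
    . . . . . . . . . .
    . . . . . . . . . .
T3:
  2·area = 80
  edge (14, 14)→(10, 6): d=(-4,-8) inclusive
  edge (10, 6)→(18, 2): d=(8,-4) inclusive
  edge (18, 2)→(14, 14): d=(-4,12) inclusive
    (8,1)@(17, 3): e=[68,4,8] → X
    (9,1)@(19, 3): e=[84,12,-16] → .
    (6,2)@(13, 5): e=[28,4,48] → X
    (7,2)@(15, 5): e=[44,12,24] → X
    (8,2)@(17, 5): e=[60,20,0] → X  [on edge]
    (9,2)@(19, 5): e=[76,28,-24] → .
    (5,3)@(11, 7): e=[4,12,64] → X
    (8,3)@(17, 7): e=[52,36,-8] → .
    (5,4)@(11, 9): e=[-4,28,56] → .
    (6,4)@(13, 9): e=[12,36,32] → X
    (8,4)@(17, 9): e=[44,52,-16] → .
    (6,5)@(13, 11): e=[4,52,24] → X
    (7,5)@(15, 11): e=[20,60,0] → X  [on edge]
  covered (11 px):
    . . . . . . . . . .
    . . . . . . . . X .
    . . . . . . X X X .
    . . . . . X X X . .
    . . . . . . X X . .
    . . . . . . X X . .
    . . . . . . . . . .
    . . . . . . . . . .
T4:
  2·area = 116
  edge (3, 9)→(4, 2): d=(1,-7) inclusive
  edge (4, 2)→(20, 6): d=(16,4) inclusive
  edge (20, 6)→(3, 9): d=(-17,3) inclusive
    (2,1)@(5, 3): e=[8,12,96] → X
    (3,1)@(7, 3): e=[22,4,90] → X
    (4,1)@(9, 3): e=[36,-4,84] → .
    (2,2)@(5, 5): e=[10,44,62] → X
    (4,2)@(9, 5): e=[38,28,50] → X
    (5,2)@(11, 5): e=[52,20,44] → X
    (6,2)@(13, 5): e=[66,12,38] → X
    (7,2)@(15, 5): e=[80,4,32] → X
    (8,2)@(17, 5): e=[94,-4,26] → .
    (2,3)@(5, 7): e=[12,76,28] → X
    (7,3)@(15, 7): e=[82,36,-2] → .
    (1,4)@(3, 9): e=[0,116,0] → X  [on edge]
  covered (14 px):
    . . . . . . . . . .
    . . X X . . . . . .
    . . X X X X X X . .
    . . X X X X X . . .
    . X . . . . . . . .
    . . . . . . . . . .
    . . . . . . . . . .
    . . . . . . . . . .

Result: [[1,0],[2,0],[3,0],[4,0],[5,0],[2,1],[3,1]]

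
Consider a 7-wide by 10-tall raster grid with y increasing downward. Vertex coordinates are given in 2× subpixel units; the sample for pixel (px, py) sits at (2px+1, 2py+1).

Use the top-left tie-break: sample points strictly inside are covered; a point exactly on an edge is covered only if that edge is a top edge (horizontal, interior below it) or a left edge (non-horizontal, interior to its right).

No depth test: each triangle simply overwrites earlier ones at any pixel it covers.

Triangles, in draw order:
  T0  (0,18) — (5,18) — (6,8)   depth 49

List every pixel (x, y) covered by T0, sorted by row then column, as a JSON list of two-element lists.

T0:
  2·area = 50  (B↔C swapped to make it positive)
  edge (0, 18)→(6, 8): d=(6,-10) top-left  bias=+0
  edge (6, 8)→(5, 18): d=(-1,10) right/bottom  bias=-1
  edge (5, 18)→(0, 18): d=(-5,0) right/bottom  bias=-1
    (4,1)@(9, 3): e=[0,-25,75] → ·  [on edge]
    (2,5)@(5, 11): e=[8,7,35] → █
    (3,5)@(7, 11): e=[28,-13,35] → ·
    (1,6)@(3, 13): e=[0,25,25] → █  [on edge]
    (3,6)@(7, 13): e=[40,-15,25] → ·
    (1,7)@(3, 15): e=[12,23,15] → █
    (3,7)@(7, 15): e=[52,-17,15] → ·
    (0,8)@(1, 17): e=[4,41,5] → █
    (3,8)@(7, 17): e=[64,-19,5] → ·
    (0,9)@(1, 19): e=[16,39,-5] → ·
    (1,9)@(3, 19): e=[36,19,-5] → ·
    (2,9)@(5, 19): e=[56,-1,-5] → ·
  covered (8 px):
    · · · · · · ·
    · · · · · · ·
    · · · · · · ·
    · · · · · · ·
    · · · · · · ·
    · · █ · · · ·
    · █ █ · · · ·
    · █ █ · · · ·
    █ █ █ · · · ·
    · · · · · · ·

Final: [[2,5],[1,6],[2,6],[1,7],[2,7],[0,8],[1,8],[2,8]]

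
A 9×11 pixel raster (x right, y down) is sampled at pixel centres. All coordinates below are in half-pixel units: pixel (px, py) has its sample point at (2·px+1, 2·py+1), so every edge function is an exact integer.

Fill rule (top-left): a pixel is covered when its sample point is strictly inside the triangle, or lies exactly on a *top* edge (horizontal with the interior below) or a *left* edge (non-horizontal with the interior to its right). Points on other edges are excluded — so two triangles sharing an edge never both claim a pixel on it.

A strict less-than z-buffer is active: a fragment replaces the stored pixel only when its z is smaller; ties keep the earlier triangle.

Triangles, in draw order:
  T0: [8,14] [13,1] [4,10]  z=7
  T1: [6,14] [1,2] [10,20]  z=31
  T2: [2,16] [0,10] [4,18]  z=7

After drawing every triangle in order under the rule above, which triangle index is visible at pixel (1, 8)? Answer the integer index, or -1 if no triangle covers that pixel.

T0:
  2·area = 72  (B↔C swapped to make it positive)
  edge (8, 14)→(4, 10): d=(-4,-4) top-left  bias=+0
  edge (4, 10)→(13, 1): d=(9,-9) top-left  bias=+0
  edge (13, 1)→(8, 14): d=(-5,13) right/bottom  bias=-1
    (6,0)@(13, 1): e=[72,0,0] → ·  [on edge]
    (5,1)@(11, 3): e=[56,0,16] → #  [on edge]
    (6,1)@(13, 3): e=[64,18,-10] → ·
    (4,2)@(9, 5): e=[40,0,32] → #  [on edge]
    (6,2)@(13, 5): e=[56,36,-20] → ·
    (0,3)@(1, 7): e=[0,-54,126] → ·  [on edge]
    (3,3)@(7, 7): e=[24,0,48] → #  [on edge]
    (5,3)@(11, 7): e=[40,36,-4] → ·
    (1,4)@(3, 9): e=[0,-18,90] → ·  [on edge]
    (2,4)@(5, 9): e=[8,0,64] → #  [on edge]
    (5,4)@(11, 9): e=[32,54,-14] → ·
    (1,5)@(3, 11): e=[-8,0,80] → ·  [on edge]
    (2,5)@(5, 11): e=[0,18,54] → #  [on edge]
    (0,6)@(1, 13): e=[-24,0,96] → ·  [on edge]
    (3,6)@(7, 13): e=[0,54,18] → #  [on edge]
    (4,7)@(9, 15): e=[0,90,-18] → ·  [on edge]
    (5,8)@(11, 17): e=[0,126,-54] → ·  [on edge]
    (6,9)@(13, 19): e=[0,162,-90] → ·  [on edge]
    (7,10)@(15, 21): e=[0,198,-126] → ·  [on edge]
  covered (12 px):
    · · · · · · · · ·
    · · · · · # · · ·
    · · · · # # · · ·
    · · · # # · · · ·
    · · # # # · · · ·
    · · # # # · · · ·
    · · · # · · · · ·
    · · · · · · · · ·
    · · · · · · · · ·
    · · · · · · · · ·
    · · · · · · · · ·
T1:
  2·area = 18
  edge (6, 14)→(1, 2): d=(-5,-12) top-left  bias=+0
  edge (1, 2)→(10, 20): d=(9,18) right/bottom  bias=-1
  edge (10, 20)→(6, 14): d=(-4,-6) top-left  bias=+0
    (2,5)@(5, 11): e=[3,9,6] → #
    (3,5)@(7, 11): e=[27,-27,18] → ·
    (2,6)@(5, 13): e=[-7,27,-2] → ·
    (3,7)@(7, 15): e=[7,9,2] → #
    (4,7)@(9, 15): e=[31,-27,14] → ·
    (3,8)@(7, 17): e=[-3,27,-6] → ·
  covered (2 px):
    · · · · · · · · ·
    · · · · · · · · ·
    · · · · · · · · ·
    · · · · · · · · ·
    · · · · · · · · ·
    · · # · · · · · ·
    · · · · · · · · ·
    · · · # · · · · ·
    · · · · · · · · ·
    · · · · · · · · ·
    · · · · · · · · ·
T2:
  2·area = 8
  edge (2, 16)→(0, 10): d=(-2,-6) top-left  bias=+0
  edge (0, 10)→(4, 18): d=(4,8) right/bottom  bias=-1
  edge (4, 18)→(2, 16): d=(-2,-2) top-left  bias=+0
    (0,6)@(1, 13): e=[0,4,4] → #  [on edge]
    (1,6)@(3, 13): e=[12,-12,8] → ·
    (0,7)@(1, 15): e=[-4,12,0] → ·  [on edge]
    (1,8)@(3, 17): e=[4,4,0] → #  [on edge]
    (2,8)@(5, 17): e=[16,-12,4] → ·
    (1,9)@(3, 19): e=[0,12,-4] → ·  [on edge]
    (2,9)@(5, 19): e=[12,-4,0] → ·  [on edge]
    (3,10)@(7, 21): e=[20,-12,0] → ·  [on edge]
  covered (2 px):
    · · · · · · · · ·
    · · · · · · · · ·
    · · · · · · · · ·
    · · · · · · · · ·
    · · · · · · · · ·
    · · · · · · · · ·
    # · · · · · · · ·
    · · · · · · · · ·
    · # · · · · · · ·
    · · · · · · · · ·
    · · · · · · · · ·

Z-buffer (winner per pixel, '.' = empty):
  . . . . . . . . .
  . . . . . 0 . . .
  . . . . 0 0 . . .
  . . . 0 0 . . . .
  . . 0 0 0 . . . .
  . . 0 0 0 . . . .
  2 . . 0 . . . . .
  . . . 1 . . . . .
  . 2 . . . . . . .
  . . . . . . . . .
  . . . . . . . . .

Answer: 2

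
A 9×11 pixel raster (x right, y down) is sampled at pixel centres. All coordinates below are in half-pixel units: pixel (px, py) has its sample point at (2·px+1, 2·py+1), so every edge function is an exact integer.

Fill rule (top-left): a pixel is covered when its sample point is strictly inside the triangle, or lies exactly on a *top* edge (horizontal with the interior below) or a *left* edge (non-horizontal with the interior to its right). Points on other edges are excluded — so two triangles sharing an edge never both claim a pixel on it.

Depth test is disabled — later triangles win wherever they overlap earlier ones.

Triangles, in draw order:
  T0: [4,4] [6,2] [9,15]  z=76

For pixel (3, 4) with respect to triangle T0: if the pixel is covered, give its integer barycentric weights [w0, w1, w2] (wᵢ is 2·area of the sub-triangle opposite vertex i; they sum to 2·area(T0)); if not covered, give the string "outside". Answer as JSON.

T0:
  2·area = 32
  edge (4, 4)→(6, 2): d=(2,-2) top-left  bias=+0
  edge (6, 2)→(9, 15): d=(3,13) right/bottom  bias=-1
  edge (9, 15)→(4, 4): d=(-5,-11) top-left  bias=+0
    (3,0)@(7, 1): e=[0,-16,48] → ·  [on edge]
    (2,1)@(5, 3): e=[0,16,16] → #  [on edge]
    (3,1)@(7, 3): e=[4,-10,38] → ·
    (1,2)@(3, 5): e=[0,48,-16] → ·  [on edge]
    (2,2)@(5, 5): e=[4,22,6] → #
    (3,2)@(7, 5): e=[8,-4,28] → ·
    (0,3)@(1, 7): e=[0,80,-48] → ·  [on edge]
    (2,3)@(5, 7): e=[8,28,-4] → ·
    (3,3)@(7, 7): e=[12,2,18] → #
    (4,3)@(9, 7): e=[16,-24,40] → ·
    (3,4)@(7, 9): e=[16,8,8] → #
    (4,4)@(9, 9): e=[20,-18,30] → ·
    (4,7)@(9, 15): e=[32,0,0] → ·  [on edge]
  covered (4 px):
    · · · · · · · · ·
    · · # · · · · · ·
    · · # · · · · · ·
    · · · # · · · · ·
    · · · # · · · · ·
    · · · · · · · · ·
    · · · · · · · · ·
    · · · · · · · · ·
    · · · · · · · · ·
    · · · · · · · · ·
    · · · · · · · · ·

Final: [8,8,16]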